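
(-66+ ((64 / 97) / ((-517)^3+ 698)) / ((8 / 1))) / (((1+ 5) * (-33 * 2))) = 442338875719 / 2654033254290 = 0.17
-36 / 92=-0.39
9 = 9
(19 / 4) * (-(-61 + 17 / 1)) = 209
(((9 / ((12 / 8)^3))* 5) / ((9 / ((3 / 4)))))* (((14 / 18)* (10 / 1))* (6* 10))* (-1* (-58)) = 812000 / 27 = 30074.07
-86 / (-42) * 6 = 86 / 7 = 12.29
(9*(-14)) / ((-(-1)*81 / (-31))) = 434 / 9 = 48.22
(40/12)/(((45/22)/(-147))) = -2156/9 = -239.56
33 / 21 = 11 / 7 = 1.57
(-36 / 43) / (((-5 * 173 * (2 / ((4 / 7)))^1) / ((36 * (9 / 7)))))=23328 / 1822555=0.01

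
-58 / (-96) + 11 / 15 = 107 / 80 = 1.34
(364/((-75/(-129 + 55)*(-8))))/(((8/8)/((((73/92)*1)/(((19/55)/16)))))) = -10814804/6555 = -1649.86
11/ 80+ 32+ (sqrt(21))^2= 4251/ 80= 53.14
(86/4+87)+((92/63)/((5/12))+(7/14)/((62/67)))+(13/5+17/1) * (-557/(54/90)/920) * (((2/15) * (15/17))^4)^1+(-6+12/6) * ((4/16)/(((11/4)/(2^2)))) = 6112508115233/55024637052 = 111.09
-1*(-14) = 14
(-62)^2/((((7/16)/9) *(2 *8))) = 34596/7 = 4942.29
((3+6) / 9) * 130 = 130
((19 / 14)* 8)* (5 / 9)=380 / 63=6.03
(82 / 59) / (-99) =-82 / 5841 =-0.01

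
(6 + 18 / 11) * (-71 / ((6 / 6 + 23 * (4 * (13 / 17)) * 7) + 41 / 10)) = -1013880 / 930457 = -1.09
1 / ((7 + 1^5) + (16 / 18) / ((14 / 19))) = 63 / 580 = 0.11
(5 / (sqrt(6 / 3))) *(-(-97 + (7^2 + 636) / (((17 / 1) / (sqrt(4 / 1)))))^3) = 108588195 *sqrt(2) / 9826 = 15628.63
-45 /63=-5 /7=-0.71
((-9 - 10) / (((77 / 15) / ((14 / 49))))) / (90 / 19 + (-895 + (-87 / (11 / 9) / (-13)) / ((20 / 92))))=351975 / 287925323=0.00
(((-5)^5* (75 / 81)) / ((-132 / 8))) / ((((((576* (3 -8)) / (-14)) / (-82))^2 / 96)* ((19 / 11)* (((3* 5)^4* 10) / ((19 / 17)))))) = 82369 / 24091992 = 0.00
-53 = -53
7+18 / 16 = 65 / 8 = 8.12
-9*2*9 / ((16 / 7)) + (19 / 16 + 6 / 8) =-68.94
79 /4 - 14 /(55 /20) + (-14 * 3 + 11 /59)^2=270033161 /153164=1763.03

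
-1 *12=-12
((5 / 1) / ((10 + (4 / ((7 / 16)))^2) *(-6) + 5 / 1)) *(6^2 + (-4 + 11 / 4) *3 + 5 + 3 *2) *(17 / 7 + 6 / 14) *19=-575225 / 27271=-21.09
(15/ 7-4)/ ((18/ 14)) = -13/ 9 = -1.44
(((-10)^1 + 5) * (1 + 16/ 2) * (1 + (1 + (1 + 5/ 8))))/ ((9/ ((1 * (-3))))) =435/ 8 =54.38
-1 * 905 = -905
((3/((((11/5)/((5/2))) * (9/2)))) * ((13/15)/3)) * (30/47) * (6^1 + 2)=5200/4653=1.12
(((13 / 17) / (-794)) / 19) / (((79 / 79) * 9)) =-13 / 2308158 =-0.00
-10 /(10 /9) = -9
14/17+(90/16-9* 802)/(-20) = 361.44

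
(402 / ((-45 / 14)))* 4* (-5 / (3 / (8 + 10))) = 15008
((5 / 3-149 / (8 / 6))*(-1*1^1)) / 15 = 1321 / 180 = 7.34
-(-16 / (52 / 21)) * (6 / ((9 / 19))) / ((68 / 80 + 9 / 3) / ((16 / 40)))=1216 / 143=8.50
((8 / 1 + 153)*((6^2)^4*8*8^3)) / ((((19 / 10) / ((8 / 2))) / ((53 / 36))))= 65227267768320 / 19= 3433014093069.47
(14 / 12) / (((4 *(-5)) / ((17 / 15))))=-0.07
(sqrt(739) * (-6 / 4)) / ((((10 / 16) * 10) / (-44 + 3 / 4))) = 519 * sqrt(739) / 50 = 282.18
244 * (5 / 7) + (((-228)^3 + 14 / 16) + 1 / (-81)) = -53761474199 / 4536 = -11852176.85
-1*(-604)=604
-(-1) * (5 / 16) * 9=45 / 16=2.81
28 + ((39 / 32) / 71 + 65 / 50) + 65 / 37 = 13060991 / 420320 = 31.07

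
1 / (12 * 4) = 1 / 48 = 0.02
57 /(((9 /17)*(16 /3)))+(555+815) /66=21619 /528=40.95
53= 53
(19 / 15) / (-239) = -19 / 3585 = -0.01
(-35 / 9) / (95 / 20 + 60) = -20 / 333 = -0.06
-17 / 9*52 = -884 / 9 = -98.22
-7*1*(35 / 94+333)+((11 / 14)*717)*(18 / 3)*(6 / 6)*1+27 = 706387 / 658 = 1073.54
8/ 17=0.47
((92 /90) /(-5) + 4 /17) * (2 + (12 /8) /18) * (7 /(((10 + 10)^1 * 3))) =413 /55080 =0.01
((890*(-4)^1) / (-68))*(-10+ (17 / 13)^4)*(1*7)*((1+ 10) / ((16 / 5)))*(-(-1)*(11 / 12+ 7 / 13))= -2619799276325 / 201983392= -12970.37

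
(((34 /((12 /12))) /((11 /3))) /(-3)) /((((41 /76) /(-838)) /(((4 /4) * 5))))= 10826960 /451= 24006.56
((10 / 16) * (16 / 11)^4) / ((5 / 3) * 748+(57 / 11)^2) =122880 / 55936727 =0.00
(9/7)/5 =9/35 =0.26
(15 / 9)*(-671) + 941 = -532 / 3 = -177.33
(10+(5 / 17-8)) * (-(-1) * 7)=273 / 17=16.06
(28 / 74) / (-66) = -0.01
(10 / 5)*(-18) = -36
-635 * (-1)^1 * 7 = 4445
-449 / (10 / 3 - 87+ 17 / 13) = 17511 / 3212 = 5.45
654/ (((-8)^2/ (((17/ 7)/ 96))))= 1853/ 7168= 0.26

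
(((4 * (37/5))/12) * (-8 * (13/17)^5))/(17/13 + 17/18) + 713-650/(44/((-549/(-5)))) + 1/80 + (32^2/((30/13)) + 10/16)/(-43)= -78288409709186689/84943001819280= -921.66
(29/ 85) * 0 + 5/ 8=5/ 8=0.62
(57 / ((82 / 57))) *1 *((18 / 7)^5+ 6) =3233421045 / 689087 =4692.33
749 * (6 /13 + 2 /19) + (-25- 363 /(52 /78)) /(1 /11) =-2884943 /494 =-5839.97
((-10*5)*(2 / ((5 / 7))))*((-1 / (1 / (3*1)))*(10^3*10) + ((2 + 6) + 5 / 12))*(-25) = -314911625 / 3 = -104970541.67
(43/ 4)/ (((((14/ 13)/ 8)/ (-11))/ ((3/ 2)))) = -18447/ 14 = -1317.64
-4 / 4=-1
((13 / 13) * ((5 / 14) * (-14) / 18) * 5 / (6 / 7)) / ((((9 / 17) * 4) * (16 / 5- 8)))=14875 / 93312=0.16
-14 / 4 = -7 / 2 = -3.50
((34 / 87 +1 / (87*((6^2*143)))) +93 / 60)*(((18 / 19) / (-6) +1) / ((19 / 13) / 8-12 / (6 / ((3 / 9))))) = -139078528 / 41184495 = -3.38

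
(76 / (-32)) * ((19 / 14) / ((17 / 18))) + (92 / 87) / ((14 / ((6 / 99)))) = -9315367 / 2733192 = -3.41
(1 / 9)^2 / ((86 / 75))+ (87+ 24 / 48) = 101600 / 1161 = 87.51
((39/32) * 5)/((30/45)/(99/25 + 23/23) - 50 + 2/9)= -54405/443216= -0.12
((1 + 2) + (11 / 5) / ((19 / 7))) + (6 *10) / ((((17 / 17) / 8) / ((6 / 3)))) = 91562 / 95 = 963.81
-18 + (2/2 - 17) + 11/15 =-499/15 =-33.27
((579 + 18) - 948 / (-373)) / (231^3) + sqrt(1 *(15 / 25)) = 10649 / 218940183 + sqrt(15) / 5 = 0.77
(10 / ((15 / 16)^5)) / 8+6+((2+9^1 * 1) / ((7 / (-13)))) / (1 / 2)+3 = -32033117 / 1063125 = -30.13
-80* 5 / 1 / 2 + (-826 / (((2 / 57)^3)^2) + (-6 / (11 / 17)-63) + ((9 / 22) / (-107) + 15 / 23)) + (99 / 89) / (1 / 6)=-34126636882096234123 / 77098208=-442638522572.36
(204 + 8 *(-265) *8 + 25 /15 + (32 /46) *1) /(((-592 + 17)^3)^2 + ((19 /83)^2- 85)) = -0.00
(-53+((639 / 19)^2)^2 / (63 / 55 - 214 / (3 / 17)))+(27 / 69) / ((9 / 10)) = -1108.55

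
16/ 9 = 1.78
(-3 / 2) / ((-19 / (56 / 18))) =14 / 57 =0.25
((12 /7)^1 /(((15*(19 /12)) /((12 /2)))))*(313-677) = -14976 /95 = -157.64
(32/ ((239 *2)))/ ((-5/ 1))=-16/ 1195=-0.01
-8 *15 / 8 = -15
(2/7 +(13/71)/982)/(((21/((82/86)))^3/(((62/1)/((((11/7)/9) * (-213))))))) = -630282545/14127708655053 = -0.00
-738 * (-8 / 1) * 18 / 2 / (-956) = -13284 / 239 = -55.58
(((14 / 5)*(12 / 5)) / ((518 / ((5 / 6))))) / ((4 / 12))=0.03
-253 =-253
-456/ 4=-114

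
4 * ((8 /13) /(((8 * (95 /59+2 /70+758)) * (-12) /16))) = -16520 /30588753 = -0.00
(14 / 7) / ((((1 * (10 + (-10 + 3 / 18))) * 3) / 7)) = 28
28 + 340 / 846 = 12014 / 423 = 28.40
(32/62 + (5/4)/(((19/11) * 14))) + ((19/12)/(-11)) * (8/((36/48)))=-3159397/3265416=-0.97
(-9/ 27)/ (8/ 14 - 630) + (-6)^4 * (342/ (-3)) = -147744.00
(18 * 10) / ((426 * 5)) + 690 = 48996 / 71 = 690.08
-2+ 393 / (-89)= -6.42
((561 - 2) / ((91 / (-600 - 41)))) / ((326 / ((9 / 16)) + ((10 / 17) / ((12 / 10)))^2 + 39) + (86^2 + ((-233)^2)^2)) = -7965707 / 5962395052915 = -0.00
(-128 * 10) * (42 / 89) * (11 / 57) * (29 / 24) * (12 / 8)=-357280 / 1691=-211.28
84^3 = 592704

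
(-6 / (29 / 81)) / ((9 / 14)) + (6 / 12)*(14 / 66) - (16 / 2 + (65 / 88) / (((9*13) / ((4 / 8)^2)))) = -3120385 / 91872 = -33.96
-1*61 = -61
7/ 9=0.78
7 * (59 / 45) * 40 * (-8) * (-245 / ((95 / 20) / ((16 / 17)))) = 414453760 / 2907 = 142570.95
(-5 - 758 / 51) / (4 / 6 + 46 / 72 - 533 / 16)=48624 / 78353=0.62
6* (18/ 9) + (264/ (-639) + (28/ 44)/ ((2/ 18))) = 40567/ 2343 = 17.31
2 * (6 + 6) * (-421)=-10104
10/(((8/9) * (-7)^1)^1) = -45/28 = -1.61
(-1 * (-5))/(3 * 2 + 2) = 5/8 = 0.62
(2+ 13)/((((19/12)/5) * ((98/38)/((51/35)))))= 9180/343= 26.76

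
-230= -230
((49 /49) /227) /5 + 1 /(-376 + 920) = 1679 /617440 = 0.00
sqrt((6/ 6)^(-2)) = 1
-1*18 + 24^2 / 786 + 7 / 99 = -223021 / 12969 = -17.20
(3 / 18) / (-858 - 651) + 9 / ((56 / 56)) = 81485 / 9054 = 9.00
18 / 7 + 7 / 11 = 247 / 77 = 3.21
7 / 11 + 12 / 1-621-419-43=-11774 / 11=-1070.36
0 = 0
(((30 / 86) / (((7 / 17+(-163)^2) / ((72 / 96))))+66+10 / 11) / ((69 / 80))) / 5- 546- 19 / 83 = -10822517174437 / 20392380888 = -530.71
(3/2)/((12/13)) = 13/8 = 1.62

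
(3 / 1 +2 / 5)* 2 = 6.80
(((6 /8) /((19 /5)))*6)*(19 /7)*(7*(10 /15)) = 15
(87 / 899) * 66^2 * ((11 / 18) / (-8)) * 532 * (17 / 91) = -1289739 / 403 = -3200.34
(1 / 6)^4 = 1 / 1296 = 0.00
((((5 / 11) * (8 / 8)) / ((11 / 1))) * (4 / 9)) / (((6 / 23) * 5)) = 0.01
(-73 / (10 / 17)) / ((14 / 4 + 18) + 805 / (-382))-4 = -385191 / 37040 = -10.40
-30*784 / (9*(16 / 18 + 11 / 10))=-235200 / 179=-1313.97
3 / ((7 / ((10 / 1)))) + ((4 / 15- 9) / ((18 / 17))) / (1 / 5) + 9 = -10567 / 378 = -27.96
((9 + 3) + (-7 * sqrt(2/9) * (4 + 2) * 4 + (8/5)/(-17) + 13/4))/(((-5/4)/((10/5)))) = -10306/425 + 448 * sqrt(2)/5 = 102.46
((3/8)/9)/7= 1/168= 0.01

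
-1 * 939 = -939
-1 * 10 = -10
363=363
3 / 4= 0.75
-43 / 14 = -3.07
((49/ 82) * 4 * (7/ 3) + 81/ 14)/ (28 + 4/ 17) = 332639/ 826560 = 0.40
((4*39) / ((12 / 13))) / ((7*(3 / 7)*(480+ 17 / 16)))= 2704 / 23091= 0.12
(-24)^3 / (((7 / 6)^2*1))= -497664 / 49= -10156.41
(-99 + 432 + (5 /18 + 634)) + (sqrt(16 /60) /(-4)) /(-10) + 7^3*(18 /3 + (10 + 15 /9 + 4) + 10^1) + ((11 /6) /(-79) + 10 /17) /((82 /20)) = sqrt(15) /300 + 11724205613 /991134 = 11829.10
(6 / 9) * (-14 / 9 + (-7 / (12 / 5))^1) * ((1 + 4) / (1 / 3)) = -805 / 18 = -44.72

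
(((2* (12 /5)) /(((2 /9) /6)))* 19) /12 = 1026 /5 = 205.20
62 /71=0.87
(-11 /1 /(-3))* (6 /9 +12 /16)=187 /36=5.19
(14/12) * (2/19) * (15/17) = 35/323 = 0.11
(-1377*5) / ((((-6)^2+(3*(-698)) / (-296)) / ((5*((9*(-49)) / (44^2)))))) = 440559 / 2420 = 182.05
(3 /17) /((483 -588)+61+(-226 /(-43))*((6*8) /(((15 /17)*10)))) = -3225 /281588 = -0.01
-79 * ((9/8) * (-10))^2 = -159975/16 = -9998.44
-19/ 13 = -1.46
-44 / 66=-2 / 3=-0.67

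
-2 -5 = -7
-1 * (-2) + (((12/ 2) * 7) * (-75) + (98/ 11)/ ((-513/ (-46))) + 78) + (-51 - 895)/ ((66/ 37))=-20312173/ 5643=-3599.53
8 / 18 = 4 / 9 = 0.44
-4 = -4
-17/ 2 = -8.50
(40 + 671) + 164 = 875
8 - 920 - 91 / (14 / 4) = -938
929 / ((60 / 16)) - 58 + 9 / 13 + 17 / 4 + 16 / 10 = 196.28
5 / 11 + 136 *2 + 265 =5912 / 11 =537.45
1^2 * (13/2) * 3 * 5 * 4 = 390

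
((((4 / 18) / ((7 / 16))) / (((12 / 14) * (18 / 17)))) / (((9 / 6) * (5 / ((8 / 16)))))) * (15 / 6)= 68 / 729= 0.09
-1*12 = -12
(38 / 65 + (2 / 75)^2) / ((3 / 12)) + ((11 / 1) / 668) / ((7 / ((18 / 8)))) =3209513807 / 1367730000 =2.35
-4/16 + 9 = 35/4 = 8.75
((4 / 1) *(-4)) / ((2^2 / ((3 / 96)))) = -1 / 8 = -0.12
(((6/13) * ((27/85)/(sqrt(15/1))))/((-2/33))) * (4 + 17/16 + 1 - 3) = -43659 * sqrt(15)/88400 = -1.91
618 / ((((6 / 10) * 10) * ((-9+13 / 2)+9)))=206 / 13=15.85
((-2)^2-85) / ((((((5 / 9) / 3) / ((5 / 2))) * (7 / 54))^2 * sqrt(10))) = -43046721 * sqrt(10) / 490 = -277807.52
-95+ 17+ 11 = -67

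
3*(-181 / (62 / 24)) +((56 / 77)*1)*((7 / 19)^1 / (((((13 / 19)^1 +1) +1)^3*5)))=-47538838684 / 226169955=-210.19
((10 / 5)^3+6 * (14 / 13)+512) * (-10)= -68440 / 13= -5264.62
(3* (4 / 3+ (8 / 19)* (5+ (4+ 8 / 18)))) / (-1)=-908 / 57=-15.93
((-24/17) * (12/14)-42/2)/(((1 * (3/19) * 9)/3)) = -16739/357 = -46.89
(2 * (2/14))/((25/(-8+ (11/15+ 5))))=-0.03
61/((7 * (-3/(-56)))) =488/3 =162.67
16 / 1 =16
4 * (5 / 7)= 20 / 7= 2.86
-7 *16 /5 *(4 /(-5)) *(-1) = -17.92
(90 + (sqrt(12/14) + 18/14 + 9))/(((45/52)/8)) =416 * sqrt(42)/315 + 32448/35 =935.64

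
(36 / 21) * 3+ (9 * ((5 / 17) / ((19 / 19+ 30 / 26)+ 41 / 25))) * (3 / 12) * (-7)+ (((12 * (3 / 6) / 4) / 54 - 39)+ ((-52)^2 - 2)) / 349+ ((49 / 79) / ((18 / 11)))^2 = 134563797063649 / 11505146372748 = 11.70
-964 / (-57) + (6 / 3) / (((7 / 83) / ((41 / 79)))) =921034 / 31521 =29.22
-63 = -63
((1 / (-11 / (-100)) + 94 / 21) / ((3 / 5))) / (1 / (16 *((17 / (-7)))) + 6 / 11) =852448 / 19593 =43.51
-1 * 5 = -5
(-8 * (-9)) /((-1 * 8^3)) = -0.14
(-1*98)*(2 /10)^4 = -98 /625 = -0.16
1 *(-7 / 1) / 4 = -1.75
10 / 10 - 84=-83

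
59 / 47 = 1.26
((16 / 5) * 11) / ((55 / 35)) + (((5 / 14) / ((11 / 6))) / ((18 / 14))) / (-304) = 1123559 / 50160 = 22.40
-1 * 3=-3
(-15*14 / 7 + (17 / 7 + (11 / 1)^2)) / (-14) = -327 / 49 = -6.67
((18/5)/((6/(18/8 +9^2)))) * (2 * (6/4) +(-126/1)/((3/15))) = -626373/20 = -31318.65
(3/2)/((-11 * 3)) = -1/22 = -0.05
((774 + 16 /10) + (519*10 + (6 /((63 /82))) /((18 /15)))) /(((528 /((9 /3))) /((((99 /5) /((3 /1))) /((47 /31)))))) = 29158817 /197400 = 147.71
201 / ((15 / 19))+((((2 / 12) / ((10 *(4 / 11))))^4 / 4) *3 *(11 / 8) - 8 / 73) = 657457950188723 / 2583429120000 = 254.49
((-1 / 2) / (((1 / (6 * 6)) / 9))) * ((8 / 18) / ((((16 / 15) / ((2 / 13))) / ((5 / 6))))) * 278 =-31275 / 13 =-2405.77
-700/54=-350/27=-12.96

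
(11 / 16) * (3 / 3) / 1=11 / 16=0.69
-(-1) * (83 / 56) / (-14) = -83 / 784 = -0.11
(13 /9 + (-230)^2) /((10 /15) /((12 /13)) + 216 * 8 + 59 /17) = 30.54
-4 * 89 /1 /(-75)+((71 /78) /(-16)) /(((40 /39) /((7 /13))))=1177313 /249600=4.72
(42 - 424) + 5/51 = -19477/51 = -381.90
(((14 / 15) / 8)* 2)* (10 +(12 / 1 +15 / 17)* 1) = 2723 / 510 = 5.34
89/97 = 0.92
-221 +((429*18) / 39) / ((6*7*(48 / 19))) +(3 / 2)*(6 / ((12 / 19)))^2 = -9381 / 112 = -83.76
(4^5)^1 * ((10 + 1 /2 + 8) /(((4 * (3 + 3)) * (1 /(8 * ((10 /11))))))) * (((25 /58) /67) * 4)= 9472000 /64119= 147.73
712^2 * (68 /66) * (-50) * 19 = -16374291200 /33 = -496190642.42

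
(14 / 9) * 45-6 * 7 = 28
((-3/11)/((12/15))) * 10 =-75/22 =-3.41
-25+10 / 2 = -20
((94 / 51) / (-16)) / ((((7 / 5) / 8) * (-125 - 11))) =235 / 48552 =0.00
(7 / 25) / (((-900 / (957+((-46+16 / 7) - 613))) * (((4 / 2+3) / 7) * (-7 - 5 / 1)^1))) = 7357 / 675000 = 0.01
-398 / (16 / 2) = -49.75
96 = 96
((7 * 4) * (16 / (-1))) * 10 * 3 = -13440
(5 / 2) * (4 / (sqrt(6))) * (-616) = -3080 * sqrt(6) / 3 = -2514.81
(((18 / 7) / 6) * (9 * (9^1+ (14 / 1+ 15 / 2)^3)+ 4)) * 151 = 324458079 / 56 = 5793894.27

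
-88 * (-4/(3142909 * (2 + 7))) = 32/2571471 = 0.00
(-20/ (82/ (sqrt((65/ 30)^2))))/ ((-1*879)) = 65/ 108117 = 0.00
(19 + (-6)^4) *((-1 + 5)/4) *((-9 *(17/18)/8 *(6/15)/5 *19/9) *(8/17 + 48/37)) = -694583/1665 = -417.17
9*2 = 18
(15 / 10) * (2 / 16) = 3 / 16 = 0.19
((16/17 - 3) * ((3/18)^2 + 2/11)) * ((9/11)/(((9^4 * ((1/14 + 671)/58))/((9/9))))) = -117943/25358940783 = -0.00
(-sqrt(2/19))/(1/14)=-14 * sqrt(38)/19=-4.54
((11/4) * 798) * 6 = 13167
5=5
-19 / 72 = -0.26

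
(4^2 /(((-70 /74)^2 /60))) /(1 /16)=17165.58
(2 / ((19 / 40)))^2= 6400 / 361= 17.73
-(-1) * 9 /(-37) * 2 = -18 /37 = -0.49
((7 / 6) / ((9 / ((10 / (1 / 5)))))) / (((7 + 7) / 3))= 25 / 18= 1.39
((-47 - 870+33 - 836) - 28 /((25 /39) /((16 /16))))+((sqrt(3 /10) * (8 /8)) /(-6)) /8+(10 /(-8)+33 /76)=-1764.51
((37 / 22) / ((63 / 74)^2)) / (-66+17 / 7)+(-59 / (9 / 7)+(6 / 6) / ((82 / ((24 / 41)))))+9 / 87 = -6198795165124 / 135301143285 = -45.81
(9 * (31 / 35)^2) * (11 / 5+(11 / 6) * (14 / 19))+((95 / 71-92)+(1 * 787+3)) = 5985517191 / 8262625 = 724.41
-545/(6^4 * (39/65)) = -2725/3888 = -0.70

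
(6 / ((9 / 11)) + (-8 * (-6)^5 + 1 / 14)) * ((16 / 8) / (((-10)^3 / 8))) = -2613047 / 2625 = -995.45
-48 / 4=-12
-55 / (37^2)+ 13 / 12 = 17137 / 16428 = 1.04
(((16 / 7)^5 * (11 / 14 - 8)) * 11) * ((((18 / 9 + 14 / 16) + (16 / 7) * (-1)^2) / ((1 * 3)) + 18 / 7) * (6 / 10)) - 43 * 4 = -7600659228 / 588245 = -12920.91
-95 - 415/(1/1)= -510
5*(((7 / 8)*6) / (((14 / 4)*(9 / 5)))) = 4.17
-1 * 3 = -3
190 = 190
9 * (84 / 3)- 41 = 211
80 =80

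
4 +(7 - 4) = 7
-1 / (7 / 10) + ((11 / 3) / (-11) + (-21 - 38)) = -1276 / 21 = -60.76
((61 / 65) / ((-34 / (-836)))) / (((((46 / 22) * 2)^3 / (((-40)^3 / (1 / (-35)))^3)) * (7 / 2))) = 2724583935180800000000000 / 2688907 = 1013268192310407165.44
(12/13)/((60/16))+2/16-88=-87.63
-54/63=-6/7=-0.86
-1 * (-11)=11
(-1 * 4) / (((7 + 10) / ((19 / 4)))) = -19 / 17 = -1.12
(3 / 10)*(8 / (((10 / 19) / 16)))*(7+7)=25536 / 25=1021.44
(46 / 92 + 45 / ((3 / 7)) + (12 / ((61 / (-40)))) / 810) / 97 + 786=251488633 / 319518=787.09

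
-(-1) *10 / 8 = 5 / 4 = 1.25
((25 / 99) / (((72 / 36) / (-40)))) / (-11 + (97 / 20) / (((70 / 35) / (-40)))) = 0.05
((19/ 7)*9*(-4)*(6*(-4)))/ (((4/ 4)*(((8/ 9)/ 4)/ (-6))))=-443232/ 7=-63318.86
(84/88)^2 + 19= 9637/484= 19.91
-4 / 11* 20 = -80 / 11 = -7.27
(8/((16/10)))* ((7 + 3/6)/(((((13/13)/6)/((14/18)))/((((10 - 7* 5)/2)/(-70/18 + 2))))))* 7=275625/34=8106.62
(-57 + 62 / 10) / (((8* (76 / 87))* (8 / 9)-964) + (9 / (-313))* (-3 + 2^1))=62250066 / 1173633385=0.05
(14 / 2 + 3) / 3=10 / 3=3.33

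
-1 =-1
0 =0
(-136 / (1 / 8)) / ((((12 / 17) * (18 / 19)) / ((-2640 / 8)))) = 4832080 / 9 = 536897.78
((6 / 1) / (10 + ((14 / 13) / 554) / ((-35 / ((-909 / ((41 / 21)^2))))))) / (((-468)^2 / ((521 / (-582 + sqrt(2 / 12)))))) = -117659485345 / 48042685600666926-1212984385 * sqrt(6) / 1729536681624009336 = -0.00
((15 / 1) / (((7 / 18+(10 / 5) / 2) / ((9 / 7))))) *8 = 3888 / 35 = 111.09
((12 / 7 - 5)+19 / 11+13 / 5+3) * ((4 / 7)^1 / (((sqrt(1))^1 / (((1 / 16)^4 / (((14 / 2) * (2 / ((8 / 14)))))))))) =389 / 270448640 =0.00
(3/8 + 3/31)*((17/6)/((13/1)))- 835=-414109/496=-834.90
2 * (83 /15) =166 /15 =11.07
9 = 9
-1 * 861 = -861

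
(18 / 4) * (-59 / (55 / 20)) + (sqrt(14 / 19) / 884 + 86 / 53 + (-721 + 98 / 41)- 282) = -26186515 / 23903 + sqrt(266) / 16796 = -1095.53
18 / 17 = 1.06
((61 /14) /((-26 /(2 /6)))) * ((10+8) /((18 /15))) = -305 /364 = -0.84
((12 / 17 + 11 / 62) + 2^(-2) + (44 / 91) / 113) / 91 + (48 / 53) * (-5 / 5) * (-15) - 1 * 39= -25.40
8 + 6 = 14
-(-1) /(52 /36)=9 /13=0.69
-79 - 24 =-103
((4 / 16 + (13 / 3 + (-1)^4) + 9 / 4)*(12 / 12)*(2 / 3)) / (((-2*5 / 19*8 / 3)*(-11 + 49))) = -47 / 480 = -0.10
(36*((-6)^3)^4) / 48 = 1632586752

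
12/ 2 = 6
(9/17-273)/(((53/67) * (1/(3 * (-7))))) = 6517224/901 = 7233.32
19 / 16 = 1.19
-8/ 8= -1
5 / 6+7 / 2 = 13 / 3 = 4.33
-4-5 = -9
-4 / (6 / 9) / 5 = -6 / 5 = -1.20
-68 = -68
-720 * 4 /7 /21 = -960 /49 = -19.59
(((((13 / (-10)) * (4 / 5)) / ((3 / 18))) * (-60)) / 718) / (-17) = -936 / 30515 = -0.03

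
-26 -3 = -29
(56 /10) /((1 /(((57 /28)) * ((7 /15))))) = 133 /25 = 5.32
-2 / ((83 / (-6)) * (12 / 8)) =0.10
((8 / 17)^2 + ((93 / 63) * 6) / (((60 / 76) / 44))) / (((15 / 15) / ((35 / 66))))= 261.90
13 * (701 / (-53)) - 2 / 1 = -9219 / 53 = -173.94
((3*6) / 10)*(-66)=-594 / 5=-118.80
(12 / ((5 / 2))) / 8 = 3 / 5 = 0.60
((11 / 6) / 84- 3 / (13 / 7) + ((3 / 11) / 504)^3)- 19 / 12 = -260646429107 / 82044458496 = -3.18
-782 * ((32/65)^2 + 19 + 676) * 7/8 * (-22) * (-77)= -6809592920361/8450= -805868984.66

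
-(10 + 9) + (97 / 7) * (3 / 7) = -640 / 49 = -13.06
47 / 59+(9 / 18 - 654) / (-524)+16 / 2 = 621025 / 61832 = 10.04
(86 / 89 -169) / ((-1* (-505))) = -2991 / 8989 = -0.33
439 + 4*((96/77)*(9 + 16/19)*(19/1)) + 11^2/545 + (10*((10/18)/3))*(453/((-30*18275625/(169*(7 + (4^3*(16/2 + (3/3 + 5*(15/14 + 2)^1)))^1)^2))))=388877199253709/527094610875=737.77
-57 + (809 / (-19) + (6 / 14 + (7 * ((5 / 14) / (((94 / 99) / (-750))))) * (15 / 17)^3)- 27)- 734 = -136154858675 / 61422326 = -2216.70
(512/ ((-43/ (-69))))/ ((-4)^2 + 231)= 35328/ 10621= 3.33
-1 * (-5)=5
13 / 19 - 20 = -367 / 19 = -19.32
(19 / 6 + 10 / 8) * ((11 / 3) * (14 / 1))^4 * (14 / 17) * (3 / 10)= 52167112844 / 6885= 7576922.71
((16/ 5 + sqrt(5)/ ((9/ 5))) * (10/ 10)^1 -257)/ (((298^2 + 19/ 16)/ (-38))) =771552/ 7104415 -3040 * sqrt(5)/ 12787947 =0.11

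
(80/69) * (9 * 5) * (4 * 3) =14400/23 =626.09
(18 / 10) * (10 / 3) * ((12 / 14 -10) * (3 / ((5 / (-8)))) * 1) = 9216 / 35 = 263.31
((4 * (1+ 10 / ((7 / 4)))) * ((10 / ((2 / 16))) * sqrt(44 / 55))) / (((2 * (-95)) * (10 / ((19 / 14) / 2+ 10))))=-112424 * sqrt(5) / 23275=-10.80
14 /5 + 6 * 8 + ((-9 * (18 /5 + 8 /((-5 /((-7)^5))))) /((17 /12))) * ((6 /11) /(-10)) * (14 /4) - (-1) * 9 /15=152733811 /4675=32670.33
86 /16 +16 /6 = 8.04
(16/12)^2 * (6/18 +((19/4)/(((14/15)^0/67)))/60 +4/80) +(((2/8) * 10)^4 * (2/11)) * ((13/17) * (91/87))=6166069/390456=15.79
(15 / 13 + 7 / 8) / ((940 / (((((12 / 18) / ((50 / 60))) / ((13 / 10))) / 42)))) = 211 / 6672120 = 0.00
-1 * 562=-562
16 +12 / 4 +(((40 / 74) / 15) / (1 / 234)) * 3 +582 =626.30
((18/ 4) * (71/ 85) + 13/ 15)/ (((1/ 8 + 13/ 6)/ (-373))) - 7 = -3552353/ 4675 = -759.86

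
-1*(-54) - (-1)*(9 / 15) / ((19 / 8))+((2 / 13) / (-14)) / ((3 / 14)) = 200816 / 3705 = 54.20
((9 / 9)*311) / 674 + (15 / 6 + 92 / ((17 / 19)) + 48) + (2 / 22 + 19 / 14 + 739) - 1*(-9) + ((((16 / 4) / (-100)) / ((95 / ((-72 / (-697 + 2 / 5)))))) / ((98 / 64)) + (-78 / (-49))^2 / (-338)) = 50245181400940753 / 55628613775350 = 903.23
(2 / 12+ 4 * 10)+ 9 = 295 / 6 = 49.17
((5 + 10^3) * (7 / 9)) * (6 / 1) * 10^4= 46900000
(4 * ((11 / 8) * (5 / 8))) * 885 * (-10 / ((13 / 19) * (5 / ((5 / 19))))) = -243375 / 104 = -2340.14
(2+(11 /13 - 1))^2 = 576 /169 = 3.41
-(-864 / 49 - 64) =4000 / 49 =81.63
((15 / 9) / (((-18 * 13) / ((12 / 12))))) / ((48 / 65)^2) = -1625 / 124416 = -0.01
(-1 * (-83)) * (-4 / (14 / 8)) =-1328 / 7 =-189.71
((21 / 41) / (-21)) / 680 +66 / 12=5.50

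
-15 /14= -1.07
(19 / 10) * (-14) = -133 / 5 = -26.60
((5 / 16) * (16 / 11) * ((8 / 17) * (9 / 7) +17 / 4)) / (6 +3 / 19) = 219545 / 612612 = 0.36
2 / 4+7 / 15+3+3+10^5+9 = 3000479 / 30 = 100015.97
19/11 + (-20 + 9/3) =-168/11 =-15.27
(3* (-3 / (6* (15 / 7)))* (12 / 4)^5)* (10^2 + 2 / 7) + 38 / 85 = -1449943 / 85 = -17058.15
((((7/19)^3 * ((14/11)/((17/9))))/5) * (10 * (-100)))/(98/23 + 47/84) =-16699435200/11945161129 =-1.40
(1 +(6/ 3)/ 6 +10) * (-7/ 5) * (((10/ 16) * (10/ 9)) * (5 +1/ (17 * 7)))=-1490/ 27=-55.19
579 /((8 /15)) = 8685 /8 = 1085.62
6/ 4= 3/ 2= 1.50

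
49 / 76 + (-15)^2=17149 / 76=225.64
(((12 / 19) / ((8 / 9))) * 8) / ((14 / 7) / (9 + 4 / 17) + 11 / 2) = 33912 / 34105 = 0.99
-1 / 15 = -0.07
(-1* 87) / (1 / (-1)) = 87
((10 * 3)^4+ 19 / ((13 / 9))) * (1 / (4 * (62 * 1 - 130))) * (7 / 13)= -73711197 / 45968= -1603.53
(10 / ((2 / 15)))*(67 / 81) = 62.04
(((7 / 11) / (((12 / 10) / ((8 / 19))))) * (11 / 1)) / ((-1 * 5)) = -28 / 57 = -0.49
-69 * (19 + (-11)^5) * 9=100000872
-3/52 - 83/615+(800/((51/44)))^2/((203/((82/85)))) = 216595495143263/95684703660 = 2263.64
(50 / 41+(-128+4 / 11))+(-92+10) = -208.42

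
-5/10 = -1/2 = -0.50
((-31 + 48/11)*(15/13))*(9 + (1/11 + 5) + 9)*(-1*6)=6697980/1573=4258.09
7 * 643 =4501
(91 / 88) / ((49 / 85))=1105 / 616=1.79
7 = 7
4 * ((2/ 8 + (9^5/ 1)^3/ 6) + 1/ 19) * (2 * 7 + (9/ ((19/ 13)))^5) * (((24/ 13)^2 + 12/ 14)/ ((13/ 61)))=17627572348389450267798795978066/ 723518603899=24363675313109407583.97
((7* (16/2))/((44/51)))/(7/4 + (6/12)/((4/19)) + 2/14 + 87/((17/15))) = 679728/848573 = 0.80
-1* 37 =-37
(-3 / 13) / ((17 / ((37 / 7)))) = -111 / 1547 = -0.07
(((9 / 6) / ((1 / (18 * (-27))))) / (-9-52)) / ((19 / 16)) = 11664 / 1159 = 10.06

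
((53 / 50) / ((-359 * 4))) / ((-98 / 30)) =159 / 703640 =0.00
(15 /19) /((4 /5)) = 75 /76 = 0.99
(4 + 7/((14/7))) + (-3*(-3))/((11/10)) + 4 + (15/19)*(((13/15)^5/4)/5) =4169002973/211612500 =19.70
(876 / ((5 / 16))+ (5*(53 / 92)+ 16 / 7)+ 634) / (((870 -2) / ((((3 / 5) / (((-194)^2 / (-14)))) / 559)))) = -33253257 / 21000654656800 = -0.00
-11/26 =-0.42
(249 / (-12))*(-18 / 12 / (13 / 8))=249 / 13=19.15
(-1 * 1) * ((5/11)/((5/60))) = -60/11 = -5.45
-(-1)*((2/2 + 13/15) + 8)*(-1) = -148/15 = -9.87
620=620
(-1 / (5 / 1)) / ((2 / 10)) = -1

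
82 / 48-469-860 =-1327.29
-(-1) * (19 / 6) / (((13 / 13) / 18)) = 57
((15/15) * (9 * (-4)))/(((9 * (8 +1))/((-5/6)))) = 10/27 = 0.37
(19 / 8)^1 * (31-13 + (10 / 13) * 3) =627 / 13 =48.23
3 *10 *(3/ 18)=5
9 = 9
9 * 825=7425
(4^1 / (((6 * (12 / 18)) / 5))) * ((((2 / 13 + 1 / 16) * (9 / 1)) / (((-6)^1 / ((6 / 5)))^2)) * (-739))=-59859 / 208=-287.78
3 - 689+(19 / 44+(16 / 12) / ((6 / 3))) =-90407 / 132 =-684.90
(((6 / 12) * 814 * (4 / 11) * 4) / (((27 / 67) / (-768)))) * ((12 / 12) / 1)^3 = -10153984 / 9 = -1128220.44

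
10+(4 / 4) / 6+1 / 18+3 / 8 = 763 / 72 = 10.60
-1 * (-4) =4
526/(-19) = -526/19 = -27.68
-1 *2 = -2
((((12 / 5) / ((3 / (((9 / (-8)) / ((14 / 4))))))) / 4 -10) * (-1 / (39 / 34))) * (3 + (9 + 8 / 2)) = 191624 / 1365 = 140.38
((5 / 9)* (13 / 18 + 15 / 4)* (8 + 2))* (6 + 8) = 28175 / 81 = 347.84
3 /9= 1 /3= 0.33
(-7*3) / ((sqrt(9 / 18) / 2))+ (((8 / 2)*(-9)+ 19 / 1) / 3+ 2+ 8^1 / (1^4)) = 13 / 3 - 42*sqrt(2) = -55.06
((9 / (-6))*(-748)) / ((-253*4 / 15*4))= -765 / 184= -4.16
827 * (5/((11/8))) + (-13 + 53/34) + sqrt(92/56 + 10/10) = 2997.46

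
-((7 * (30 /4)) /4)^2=-11025 /64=-172.27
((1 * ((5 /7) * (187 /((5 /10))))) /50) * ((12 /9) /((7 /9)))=2244 /245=9.16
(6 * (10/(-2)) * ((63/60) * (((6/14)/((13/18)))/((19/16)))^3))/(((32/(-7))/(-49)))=-634894848/15069223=-42.13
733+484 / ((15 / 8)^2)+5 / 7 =1372432 / 1575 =871.39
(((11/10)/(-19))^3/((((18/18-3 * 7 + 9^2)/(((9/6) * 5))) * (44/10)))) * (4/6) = -121/33471920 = -0.00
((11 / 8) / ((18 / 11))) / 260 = 121 / 37440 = 0.00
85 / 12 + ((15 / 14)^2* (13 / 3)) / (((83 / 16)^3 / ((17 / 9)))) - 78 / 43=77152860997 / 14457062508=5.34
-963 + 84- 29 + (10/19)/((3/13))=-51626/57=-905.72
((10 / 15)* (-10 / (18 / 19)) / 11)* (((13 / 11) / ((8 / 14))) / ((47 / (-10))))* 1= 43225 / 153549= 0.28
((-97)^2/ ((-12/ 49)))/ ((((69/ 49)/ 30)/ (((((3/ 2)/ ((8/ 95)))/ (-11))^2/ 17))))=-3058257843375/ 24223232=-126253.09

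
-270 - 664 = -934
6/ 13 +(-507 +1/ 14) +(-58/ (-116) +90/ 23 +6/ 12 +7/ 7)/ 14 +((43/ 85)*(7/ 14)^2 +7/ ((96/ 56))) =-267836797/ 533715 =-501.83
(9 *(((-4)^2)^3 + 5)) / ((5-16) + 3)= -36909 / 8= -4613.62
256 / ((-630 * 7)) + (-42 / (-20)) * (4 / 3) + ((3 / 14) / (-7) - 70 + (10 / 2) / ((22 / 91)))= -1130449 / 24255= -46.61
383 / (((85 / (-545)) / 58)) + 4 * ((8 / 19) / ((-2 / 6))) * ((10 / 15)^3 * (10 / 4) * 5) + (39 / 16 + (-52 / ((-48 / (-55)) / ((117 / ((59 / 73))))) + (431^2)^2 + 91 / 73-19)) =6912689743760545435 / 200327184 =34506998030.58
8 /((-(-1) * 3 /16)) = 128 /3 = 42.67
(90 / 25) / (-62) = -9 / 155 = -0.06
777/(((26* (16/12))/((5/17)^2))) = 58275/30056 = 1.94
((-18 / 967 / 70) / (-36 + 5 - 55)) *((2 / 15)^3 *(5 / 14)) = 2 / 764050875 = 0.00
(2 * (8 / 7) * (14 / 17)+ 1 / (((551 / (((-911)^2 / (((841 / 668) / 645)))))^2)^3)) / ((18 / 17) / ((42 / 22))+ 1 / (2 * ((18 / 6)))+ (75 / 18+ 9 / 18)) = 1492573745646399997894628298987446963010730745025696076245321021819434304 / 38089717724866654108319554945759312327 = 39185739217804225805188320000000000.00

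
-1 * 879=-879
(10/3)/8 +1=17/12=1.42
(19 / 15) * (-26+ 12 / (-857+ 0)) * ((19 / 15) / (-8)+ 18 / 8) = -53160043 / 771300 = -68.92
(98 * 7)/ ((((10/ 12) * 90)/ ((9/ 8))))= 1029/ 100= 10.29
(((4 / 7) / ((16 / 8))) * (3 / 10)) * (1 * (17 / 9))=17 / 105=0.16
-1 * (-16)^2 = -256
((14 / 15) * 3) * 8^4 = 57344 / 5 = 11468.80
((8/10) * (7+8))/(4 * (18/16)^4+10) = 12288/16801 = 0.73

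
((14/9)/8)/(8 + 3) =7/396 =0.02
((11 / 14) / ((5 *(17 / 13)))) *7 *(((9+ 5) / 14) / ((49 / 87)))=12441 / 8330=1.49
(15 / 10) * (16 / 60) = 2 / 5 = 0.40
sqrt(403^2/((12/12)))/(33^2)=0.37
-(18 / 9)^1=-2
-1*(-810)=810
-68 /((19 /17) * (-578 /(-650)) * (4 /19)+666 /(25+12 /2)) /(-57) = 342550 /6228903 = 0.05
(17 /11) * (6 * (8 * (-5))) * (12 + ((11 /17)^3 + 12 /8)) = -16237560 /3179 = -5107.76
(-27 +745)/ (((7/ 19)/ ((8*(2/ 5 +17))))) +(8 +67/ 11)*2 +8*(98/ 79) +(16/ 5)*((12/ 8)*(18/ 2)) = 8253481926/ 30415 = 271362.22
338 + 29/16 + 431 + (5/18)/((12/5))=333041/432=770.93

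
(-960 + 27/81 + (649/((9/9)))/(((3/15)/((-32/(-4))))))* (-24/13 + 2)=150002/39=3846.21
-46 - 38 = -84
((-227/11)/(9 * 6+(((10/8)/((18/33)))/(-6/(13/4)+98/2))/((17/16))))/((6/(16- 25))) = 21290103/37171904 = 0.57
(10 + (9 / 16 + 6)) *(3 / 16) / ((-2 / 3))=-2385 / 512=-4.66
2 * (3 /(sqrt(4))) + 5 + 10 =18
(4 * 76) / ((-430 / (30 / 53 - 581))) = 4675976 / 11395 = 410.35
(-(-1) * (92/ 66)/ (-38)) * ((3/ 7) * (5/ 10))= -23/ 2926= -0.01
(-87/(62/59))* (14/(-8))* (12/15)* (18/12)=173.86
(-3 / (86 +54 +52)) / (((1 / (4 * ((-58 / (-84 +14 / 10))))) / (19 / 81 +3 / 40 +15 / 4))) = -54491 / 305856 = -0.18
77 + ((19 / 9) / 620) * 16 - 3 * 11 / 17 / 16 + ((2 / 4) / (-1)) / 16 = 58359319 / 758880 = 76.90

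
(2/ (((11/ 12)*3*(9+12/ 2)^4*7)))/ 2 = 4/ 3898125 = 0.00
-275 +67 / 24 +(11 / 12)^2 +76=-195.37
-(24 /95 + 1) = -1.25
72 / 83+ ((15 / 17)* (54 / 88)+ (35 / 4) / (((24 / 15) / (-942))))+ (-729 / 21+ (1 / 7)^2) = -63091629709 / 12168464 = -5184.85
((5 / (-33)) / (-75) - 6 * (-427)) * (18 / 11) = 4192.37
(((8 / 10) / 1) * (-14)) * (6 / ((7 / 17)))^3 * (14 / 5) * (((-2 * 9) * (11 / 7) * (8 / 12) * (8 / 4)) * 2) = 8965085184 / 1225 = 7318436.88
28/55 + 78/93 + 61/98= 329209/167090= 1.97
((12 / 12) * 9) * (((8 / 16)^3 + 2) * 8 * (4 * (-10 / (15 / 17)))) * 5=-34680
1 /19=0.05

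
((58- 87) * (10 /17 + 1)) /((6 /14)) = -1827 /17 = -107.47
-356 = -356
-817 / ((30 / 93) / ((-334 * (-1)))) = -4229609 / 5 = -845921.80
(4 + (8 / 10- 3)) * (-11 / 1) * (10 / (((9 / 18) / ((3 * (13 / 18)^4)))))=-314171 / 972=-323.22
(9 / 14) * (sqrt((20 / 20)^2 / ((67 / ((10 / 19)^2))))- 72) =-324 / 7+45 * sqrt(67) / 8911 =-46.24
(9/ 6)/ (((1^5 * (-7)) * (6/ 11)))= -0.39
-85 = -85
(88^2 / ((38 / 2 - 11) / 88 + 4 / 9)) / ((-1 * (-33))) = 23232 / 53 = 438.34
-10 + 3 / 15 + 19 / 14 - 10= -1291 / 70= -18.44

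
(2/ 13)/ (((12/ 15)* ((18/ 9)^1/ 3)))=15/ 52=0.29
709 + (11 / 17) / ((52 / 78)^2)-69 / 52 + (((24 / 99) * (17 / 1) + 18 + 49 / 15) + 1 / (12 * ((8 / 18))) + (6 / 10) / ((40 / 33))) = 2144723509 / 2917200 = 735.20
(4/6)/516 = 1/774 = 0.00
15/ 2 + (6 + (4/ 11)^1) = 305/ 22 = 13.86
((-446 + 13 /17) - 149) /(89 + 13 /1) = -5051 /867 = -5.83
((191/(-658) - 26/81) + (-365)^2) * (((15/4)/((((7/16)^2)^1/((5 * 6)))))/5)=2272189910720/145089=15660662.84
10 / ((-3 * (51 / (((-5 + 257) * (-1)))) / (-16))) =-4480 / 17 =-263.53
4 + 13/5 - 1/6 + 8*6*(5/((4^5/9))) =8201/960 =8.54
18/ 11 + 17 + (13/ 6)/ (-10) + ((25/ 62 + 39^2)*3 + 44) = 94660837/ 20460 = 4626.63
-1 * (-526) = 526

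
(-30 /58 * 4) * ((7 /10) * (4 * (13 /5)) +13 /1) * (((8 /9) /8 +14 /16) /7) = -11999 /2030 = -5.91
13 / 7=1.86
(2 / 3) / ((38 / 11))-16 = -901 / 57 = -15.81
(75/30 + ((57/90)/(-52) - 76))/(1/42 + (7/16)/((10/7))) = -3211012/14417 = -222.72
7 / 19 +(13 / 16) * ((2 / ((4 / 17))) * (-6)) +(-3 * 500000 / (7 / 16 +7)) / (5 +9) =-3658400005 / 253232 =-14446.83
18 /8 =2.25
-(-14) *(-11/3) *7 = -1078/3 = -359.33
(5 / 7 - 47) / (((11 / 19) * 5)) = -6156 / 385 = -15.99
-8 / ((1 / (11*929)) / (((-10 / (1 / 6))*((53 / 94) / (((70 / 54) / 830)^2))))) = 2611194455200320 / 2303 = 1133823037429.58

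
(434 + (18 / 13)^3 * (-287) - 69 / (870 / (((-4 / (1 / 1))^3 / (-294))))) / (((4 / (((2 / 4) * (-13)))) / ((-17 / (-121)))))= 11864226271 / 158498340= 74.85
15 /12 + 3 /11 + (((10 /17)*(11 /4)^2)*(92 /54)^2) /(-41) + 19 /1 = 451785049 /22356972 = 20.21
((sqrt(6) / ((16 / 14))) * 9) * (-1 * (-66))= 2079 * sqrt(6) / 4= 1273.12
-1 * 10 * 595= -5950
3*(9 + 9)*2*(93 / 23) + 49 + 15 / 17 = 486.58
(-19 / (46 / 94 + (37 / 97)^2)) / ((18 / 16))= -33608948 / 1263375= -26.60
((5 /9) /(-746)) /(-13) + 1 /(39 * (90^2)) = 7123 /117830700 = 0.00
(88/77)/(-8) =-1/7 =-0.14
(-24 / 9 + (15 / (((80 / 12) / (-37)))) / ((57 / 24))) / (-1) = 2150 / 57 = 37.72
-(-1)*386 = 386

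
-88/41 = -2.15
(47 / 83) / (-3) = -47 / 249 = -0.19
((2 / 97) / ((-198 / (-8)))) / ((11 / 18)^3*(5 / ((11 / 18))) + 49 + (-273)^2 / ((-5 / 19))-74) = -1440 / 489580144933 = -0.00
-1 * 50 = -50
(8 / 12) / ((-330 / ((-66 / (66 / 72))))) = 0.15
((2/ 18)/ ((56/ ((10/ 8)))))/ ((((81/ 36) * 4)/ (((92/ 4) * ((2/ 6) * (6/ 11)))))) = 115/ 99792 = 0.00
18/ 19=0.95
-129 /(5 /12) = -1548 /5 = -309.60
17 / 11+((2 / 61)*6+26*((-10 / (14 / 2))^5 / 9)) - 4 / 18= -1590328547 / 101497473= -15.67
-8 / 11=-0.73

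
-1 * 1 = -1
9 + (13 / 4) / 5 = 193 / 20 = 9.65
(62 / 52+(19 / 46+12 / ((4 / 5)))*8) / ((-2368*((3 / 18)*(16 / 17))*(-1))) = 3796899 / 11328512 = 0.34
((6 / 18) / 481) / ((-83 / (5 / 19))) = -5 / 2275611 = -0.00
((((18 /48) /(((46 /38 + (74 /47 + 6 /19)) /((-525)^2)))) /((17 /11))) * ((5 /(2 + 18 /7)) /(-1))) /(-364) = 13537321875 /208878592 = 64.81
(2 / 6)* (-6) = -2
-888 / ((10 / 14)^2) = -43512 / 25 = -1740.48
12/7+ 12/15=88/35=2.51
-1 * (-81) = 81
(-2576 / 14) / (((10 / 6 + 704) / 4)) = -2208 / 2117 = -1.04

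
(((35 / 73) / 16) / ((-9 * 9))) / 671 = -35 / 63481968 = -0.00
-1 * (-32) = 32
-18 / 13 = -1.38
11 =11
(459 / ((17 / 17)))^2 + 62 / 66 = 6952504 / 33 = 210681.94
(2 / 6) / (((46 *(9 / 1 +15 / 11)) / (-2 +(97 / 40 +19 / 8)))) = 77 / 39330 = 0.00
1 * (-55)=-55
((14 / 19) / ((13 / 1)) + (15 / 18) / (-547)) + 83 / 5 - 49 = -131102383 / 4053270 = -32.34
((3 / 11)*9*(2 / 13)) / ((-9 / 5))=-30 / 143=-0.21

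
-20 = -20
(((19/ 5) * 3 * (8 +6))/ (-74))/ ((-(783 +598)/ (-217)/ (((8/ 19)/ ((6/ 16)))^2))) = -6221824/ 14562645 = -0.43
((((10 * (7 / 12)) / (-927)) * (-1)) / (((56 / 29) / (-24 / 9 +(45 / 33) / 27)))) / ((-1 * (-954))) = -37555 / 4202469216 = -0.00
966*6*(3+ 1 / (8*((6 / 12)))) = 18837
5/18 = 0.28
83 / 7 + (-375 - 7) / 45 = 3.37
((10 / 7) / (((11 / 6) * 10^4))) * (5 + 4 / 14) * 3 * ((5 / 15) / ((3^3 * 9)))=37 / 21829500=0.00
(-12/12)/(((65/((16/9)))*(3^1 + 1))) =-0.01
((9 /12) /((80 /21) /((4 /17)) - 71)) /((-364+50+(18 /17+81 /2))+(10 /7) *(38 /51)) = 22491 /446042426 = 0.00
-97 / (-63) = 97 / 63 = 1.54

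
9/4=2.25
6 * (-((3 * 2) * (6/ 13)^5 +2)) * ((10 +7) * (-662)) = 53292776808/ 371293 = 143532.94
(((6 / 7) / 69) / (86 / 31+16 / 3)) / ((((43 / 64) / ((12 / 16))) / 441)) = 281232 / 372853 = 0.75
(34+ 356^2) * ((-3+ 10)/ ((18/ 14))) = 6211730/ 9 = 690192.22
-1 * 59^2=-3481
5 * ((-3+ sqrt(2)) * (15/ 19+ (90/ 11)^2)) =-2335725/ 2299+ 778575 * sqrt(2)/ 2299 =-537.04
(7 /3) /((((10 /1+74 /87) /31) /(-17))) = -106981 /944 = -113.33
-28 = -28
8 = 8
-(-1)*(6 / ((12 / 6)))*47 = 141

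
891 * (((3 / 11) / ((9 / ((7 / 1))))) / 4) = 47.25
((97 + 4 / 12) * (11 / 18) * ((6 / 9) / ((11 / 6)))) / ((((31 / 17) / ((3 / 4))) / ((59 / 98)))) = 73219 / 13671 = 5.36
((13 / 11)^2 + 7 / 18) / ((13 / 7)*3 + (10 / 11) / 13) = 353899 / 1118106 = 0.32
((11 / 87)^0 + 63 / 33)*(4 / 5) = 128 / 55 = 2.33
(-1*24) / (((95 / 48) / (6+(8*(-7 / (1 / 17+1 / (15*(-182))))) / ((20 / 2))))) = 14770944 / 13565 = 1088.90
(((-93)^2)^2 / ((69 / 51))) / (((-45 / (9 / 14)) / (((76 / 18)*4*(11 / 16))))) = -29531431017 / 3220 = -9171251.87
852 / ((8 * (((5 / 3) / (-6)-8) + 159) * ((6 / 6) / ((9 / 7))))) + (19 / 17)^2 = 11841868 / 5488399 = 2.16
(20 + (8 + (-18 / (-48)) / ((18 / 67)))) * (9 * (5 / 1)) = 21165 / 16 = 1322.81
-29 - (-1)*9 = -20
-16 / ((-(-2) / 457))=-3656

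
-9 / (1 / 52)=-468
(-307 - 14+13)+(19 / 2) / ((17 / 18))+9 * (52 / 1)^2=408647 / 17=24038.06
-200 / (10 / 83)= -1660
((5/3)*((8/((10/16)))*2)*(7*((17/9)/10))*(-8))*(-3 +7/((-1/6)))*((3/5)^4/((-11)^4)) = 0.18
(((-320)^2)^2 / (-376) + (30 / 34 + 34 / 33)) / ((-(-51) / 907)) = -666929679699083 / 1344717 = -495962852.93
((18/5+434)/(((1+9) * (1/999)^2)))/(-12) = -181968849/50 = -3639376.98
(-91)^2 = 8281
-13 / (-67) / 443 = 13 / 29681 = 0.00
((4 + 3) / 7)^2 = 1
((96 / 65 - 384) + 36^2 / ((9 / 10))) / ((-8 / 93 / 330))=-4056745.85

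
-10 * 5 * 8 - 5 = -405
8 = 8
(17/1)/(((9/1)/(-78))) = -442/3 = -147.33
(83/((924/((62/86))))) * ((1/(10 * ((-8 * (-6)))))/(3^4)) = 2573/1544780160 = 0.00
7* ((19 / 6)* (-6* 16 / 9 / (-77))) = 304 / 99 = 3.07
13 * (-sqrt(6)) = -13 * sqrt(6) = -31.84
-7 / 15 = -0.47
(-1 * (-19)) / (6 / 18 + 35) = 57 / 106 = 0.54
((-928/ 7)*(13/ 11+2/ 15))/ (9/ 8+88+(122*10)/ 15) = -230144/ 225005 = -1.02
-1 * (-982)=982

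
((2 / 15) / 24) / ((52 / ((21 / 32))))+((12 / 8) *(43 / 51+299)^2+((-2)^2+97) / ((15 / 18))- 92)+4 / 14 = 1816283452063 / 13465088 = 134888.35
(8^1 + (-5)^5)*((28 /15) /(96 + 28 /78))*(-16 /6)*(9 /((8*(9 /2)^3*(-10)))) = -756392 /3804975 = -0.20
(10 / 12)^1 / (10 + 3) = 5 / 78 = 0.06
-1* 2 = -2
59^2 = 3481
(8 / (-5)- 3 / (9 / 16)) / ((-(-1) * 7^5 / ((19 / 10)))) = -988 / 1260525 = -0.00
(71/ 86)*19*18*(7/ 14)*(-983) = -11934603/ 86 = -138774.45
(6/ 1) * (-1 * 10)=-60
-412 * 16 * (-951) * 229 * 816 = 1171448921088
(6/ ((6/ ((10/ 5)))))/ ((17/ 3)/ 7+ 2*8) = 42/ 353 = 0.12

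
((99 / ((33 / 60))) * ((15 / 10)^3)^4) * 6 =140126.04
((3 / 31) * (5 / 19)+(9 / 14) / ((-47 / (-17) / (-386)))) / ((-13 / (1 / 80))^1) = 8693823 / 100766120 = 0.09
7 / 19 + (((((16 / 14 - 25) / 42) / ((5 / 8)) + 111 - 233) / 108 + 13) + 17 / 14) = 5069377 / 377055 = 13.44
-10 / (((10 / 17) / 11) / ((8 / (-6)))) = 748 / 3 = 249.33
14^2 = 196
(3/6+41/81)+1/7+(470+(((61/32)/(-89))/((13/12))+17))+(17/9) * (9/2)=2606385839/5248152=496.63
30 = 30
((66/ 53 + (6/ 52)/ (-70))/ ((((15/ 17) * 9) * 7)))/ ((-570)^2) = 25177/ 365631630000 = 0.00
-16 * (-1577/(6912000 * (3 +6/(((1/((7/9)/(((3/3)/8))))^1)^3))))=14193/5631376000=0.00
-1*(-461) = 461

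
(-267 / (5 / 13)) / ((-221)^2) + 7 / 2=3.49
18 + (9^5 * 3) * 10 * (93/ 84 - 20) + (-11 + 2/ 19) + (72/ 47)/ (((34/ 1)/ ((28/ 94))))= -334316355769971/ 9989098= -33468122.52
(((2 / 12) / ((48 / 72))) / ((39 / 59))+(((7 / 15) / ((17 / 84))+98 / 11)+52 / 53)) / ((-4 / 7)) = -680446991 / 30922320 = -22.01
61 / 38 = 1.61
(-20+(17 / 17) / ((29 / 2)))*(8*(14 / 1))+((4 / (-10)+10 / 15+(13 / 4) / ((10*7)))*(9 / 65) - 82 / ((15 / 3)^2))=-1179903503 / 527800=-2235.51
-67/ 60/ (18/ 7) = -469/ 1080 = -0.43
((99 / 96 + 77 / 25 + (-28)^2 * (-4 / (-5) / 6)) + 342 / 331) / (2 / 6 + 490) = 87128057 / 389520800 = 0.22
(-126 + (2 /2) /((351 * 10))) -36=-568619 /3510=-162.00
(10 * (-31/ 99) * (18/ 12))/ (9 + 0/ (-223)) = -155/ 297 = -0.52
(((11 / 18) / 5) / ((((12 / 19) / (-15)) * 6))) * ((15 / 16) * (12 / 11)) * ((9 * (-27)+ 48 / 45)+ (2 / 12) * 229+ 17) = 106457 / 1152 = 92.41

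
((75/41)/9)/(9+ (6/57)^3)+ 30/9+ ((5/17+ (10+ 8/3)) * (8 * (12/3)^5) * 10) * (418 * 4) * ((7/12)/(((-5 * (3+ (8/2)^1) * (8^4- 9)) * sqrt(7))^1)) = 25484465/7593897- 4526866432 * sqrt(7)/4377177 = -2732.87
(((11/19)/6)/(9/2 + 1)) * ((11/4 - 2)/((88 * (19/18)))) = 9/63536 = 0.00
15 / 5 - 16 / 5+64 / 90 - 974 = -43807 / 45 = -973.49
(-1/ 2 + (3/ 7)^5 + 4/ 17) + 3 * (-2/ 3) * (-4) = 4428503/ 571438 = 7.75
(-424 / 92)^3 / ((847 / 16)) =-19056256 / 10305449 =-1.85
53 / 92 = 0.58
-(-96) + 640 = 736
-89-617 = -706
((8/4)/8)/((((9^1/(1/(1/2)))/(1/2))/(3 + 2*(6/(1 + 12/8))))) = 13/60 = 0.22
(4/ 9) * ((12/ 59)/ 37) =16/ 6549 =0.00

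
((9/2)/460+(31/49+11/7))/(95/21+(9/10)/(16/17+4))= 299403/636433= 0.47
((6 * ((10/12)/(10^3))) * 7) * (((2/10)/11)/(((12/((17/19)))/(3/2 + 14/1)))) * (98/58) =180761/145464000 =0.00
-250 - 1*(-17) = -233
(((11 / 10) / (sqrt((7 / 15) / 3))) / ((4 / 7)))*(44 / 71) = 363*sqrt(35) / 710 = 3.02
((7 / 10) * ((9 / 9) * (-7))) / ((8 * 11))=-49 / 880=-0.06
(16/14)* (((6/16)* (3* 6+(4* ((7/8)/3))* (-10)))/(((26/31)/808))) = 237956/91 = 2614.90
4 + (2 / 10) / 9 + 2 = 271 / 45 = 6.02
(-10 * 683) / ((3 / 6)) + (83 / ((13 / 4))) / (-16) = -710403 / 52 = -13661.60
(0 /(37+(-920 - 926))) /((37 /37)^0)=0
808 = 808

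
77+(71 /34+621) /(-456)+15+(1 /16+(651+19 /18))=113641 /153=742.75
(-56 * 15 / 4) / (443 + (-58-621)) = 105 / 118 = 0.89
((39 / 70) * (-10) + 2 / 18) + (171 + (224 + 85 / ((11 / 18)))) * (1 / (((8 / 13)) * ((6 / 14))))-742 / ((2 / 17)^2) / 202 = 982276619 / 559944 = 1754.24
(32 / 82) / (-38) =-8 / 779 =-0.01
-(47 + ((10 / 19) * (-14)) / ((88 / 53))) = -42.56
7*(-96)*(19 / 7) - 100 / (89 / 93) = -171636 / 89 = -1928.49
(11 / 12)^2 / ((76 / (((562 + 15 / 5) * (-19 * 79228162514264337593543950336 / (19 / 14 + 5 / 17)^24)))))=-92337985873522853575442030923008721167075823576167461502719583886897906176842062480015360 / 1658302358660960276209533984925331156446924438850701537752254409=-55682237555329524810882860.00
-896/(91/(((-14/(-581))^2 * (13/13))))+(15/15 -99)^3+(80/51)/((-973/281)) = -941192.46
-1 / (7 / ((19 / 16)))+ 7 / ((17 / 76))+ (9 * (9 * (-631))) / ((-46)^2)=7020233 / 1007216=6.97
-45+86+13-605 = -551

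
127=127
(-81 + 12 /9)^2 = 57121 /9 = 6346.78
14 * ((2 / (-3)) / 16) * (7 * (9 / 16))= -147 / 64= -2.30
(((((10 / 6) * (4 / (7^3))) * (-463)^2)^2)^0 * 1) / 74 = 1 / 74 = 0.01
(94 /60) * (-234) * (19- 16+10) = -23829 /5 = -4765.80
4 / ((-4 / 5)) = -5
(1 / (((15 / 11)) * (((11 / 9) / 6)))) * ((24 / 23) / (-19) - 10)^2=347530248 / 954845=363.97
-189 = -189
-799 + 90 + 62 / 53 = -37515 / 53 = -707.83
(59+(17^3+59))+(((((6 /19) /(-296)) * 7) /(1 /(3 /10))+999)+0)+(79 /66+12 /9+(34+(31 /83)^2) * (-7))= 37036532421109 /6392716440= 5793.55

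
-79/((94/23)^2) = -41791/8836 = -4.73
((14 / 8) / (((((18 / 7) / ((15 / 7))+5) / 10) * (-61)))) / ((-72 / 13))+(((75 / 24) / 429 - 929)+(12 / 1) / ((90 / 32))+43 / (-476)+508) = -416.81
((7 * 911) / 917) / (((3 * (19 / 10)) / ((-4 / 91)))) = -36440 / 679497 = -0.05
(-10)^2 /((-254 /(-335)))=16750 /127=131.89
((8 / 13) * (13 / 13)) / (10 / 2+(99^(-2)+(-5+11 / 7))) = 274428 / 700817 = 0.39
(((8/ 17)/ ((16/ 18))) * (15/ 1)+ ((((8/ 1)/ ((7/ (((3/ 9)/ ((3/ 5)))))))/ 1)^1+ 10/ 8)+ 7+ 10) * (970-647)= 2183537/ 252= 8664.83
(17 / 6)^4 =83521 / 1296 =64.45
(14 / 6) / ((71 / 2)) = 14 / 213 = 0.07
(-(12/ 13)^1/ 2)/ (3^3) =-2/ 117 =-0.02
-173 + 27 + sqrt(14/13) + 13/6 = -863/6 + sqrt(182)/13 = -142.80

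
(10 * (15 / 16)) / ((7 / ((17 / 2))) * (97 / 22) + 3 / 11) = 2805 / 1168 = 2.40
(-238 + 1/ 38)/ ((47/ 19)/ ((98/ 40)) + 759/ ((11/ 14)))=-443107/ 1800572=-0.25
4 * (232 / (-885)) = -928 / 885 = -1.05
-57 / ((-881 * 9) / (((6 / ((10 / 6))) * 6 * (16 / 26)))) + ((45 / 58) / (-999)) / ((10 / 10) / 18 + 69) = 7297360833 / 76376563835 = 0.10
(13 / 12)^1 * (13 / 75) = 169 / 900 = 0.19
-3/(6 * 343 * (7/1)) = -1/4802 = -0.00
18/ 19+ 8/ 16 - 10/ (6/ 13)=-2305/ 114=-20.22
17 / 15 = 1.13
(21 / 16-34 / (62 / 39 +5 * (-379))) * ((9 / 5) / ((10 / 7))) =1.68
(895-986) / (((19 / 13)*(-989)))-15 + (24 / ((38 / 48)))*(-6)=-3698666 / 18791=-196.83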